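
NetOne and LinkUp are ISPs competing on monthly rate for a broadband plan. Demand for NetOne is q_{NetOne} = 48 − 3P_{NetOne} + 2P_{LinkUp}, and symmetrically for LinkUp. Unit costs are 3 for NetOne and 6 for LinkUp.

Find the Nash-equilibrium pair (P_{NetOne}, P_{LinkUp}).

14.8125, 15.9375

NetOne's profit: π = (P_{NetOne} − 3)(48 − 3P_{NetOne} + 2P_{LinkUp}).
∂π/∂P_{NetOne} = 57 − 6P_{NetOne} + 2P_{LinkUp} = 0 ⇒ P_{NetOne} = 9.5 + (1/3)P_{LinkUp}.
Similarly P_{LinkUp} = 11 + (1/3)P_{NetOne}.
Plugging P_{LinkUp} into NetOne's best response: P_{NetOne} = 9.5 + (1/3)(11 + (1/3)P_{NetOne}) ⇒ (8/9)P_{NetOne} = 79/6, so P_{NetOne} = 14.8125.
Then P_{LinkUp} = 11 + (1/3)·14.8125 = 15.9375.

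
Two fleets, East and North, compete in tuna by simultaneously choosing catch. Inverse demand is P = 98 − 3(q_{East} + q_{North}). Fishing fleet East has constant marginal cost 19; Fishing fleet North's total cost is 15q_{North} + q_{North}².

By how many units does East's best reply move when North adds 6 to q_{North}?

-3

Fishing fleet East's profit: π = q_{East}(98 − 3(q_{East} + q_{North})) − 19q_{East}.
∂π/∂q_{East} = 79 − 6q_{East} − 3q_{North} = 0, so q_{East} = 79/6 − 0.5q_{North}.
The reaction-function slope is −0.5, so a 6-unit rise in q_{North} moves q_{East} by −0.5 × 6 = −3. East's best response falls — the actions are strategic substitutes.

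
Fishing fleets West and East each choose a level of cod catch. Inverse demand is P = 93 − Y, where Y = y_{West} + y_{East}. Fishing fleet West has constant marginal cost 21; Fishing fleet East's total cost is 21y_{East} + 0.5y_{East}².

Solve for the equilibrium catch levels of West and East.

Fishing fleet West's profit: π = y_{West}(93 − (y_{West} + y_{East})) − 21y_{West}.
∂π/∂y_{West} = 72 − 2y_{West} − y_{East} = 0, so y_{West} = 36 − 0.5y_{East}.
For East: ∂π/∂y_{East} = 72 − 3y_{East} − y_{West} = 0 ⇒ y_{East} = 24 − (1/3)y_{West}.
Solving the two reaction functions simultaneously: (1 − (−0.5)(−1/3))y_{West} = 36 − 0.5·24, so (5/6)y_{West} = 24 and y_{West} = 28.8.
Then y_{East} = 24 − (1/3)·28.8 = 14.4.

28.8, 14.4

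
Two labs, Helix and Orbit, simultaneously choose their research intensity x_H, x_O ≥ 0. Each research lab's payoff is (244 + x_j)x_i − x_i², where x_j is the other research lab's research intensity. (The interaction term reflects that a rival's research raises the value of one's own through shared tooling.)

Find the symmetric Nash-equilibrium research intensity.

Helix's payoff is (244 + x_O)x_H − x_H².
∂π/∂x_H = 244 + x_O − 2x_H = 0, so x_H = 122 + 0.5x_O.
Setting x_H = x_O in the reaction function: x_H = 122 + 0.5x_H, so x_H = 122 / 0.5 = 244.

244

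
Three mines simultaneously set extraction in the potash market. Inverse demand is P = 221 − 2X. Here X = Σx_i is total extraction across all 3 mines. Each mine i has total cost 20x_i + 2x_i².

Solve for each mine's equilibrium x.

A representative mine's profit is π_i = x_i(221 − 2X) − 20x_i − 2x_i², with X = x_i + Σ_{j≠i} x_j.
First-order condition: 201 − 8x_i − 2Σ_{j≠i} x_j = 0.
With identical mines, set every x_j = x: then 201 − 8x − 4x = 0, i.e. x = 201/12 = 16.75.

16.75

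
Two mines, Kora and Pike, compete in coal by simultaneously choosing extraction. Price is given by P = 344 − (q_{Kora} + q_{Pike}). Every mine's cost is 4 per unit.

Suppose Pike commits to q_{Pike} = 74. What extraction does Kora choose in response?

Mine Kora's profit: π = q_{Kora}(344 − (q_{Kora} + q_{Pike})) − 4q_{Kora}.
∂π/∂q_{Kora} = 340 − 2q_{Kora} − q_{Pike} = 0, so q_{Kora} = 170 − 0.5q_{Pike}.
At q_{Pike} = 74: q_{Kora} = 170 − 0.5·74 = 133.

133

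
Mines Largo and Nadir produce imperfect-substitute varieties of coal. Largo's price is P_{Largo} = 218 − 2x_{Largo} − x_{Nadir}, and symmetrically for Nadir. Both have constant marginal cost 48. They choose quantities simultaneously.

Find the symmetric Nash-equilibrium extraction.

34

Mine Largo's profit: π = x_{Largo}(218 − 2x_{Largo} − x_{Nadir}) − 48x_{Largo}.
∂π/∂x_{Largo} = 170 − 4x_{Largo} − x_{Nadir} = 0 ⇒ x_{Largo} = 42.5 − 0.25x_{Nadir}.
The game is symmetric, so in equilibrium x_{Nadir} = x_{Largo}: the reaction function gives 1.25x_{Largo} = 42.5, hence x_{Largo} = 34.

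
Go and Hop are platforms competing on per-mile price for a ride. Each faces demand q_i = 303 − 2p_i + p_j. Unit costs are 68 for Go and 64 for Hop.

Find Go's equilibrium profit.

12105.68

Go's profit: π = (p_{Go} − 68)(303 − 2p_{Go} + p_{Hop}).
∂π/∂p_{Go} = 439 − 4p_{Go} + p_{Hop} = 0 ⇒ p_{Go} = 109.75 + 0.25p_{Hop}.
Similarly p_{Hop} = 107.75 + 0.25p_{Go}.
Plugging p_{Hop} into Go's best response: p_{Go} = 109.75 + 0.25(107.75 + 0.25p_{Go}) ⇒ 0.9375p_{Go} = 136.6875, so p_{Go} = 145.8.
Then p_{Hop} = 107.75 + 0.25·145.8 = 144.2.
q_{Go} = 303 − 2·145.8 + 144.2 = 155.6.
Profit = (145.8 − 68)·155.6 = 12105.68.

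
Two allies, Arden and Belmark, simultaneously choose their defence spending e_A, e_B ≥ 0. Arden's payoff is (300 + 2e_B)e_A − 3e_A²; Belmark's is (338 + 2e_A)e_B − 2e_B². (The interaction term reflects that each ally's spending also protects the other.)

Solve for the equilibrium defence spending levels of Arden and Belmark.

Expanding Arden's payoff: 300e_A + 2e_Be_A − 3e_A².
∂π/∂e_A = 300 + 2e_B − 6e_A = 0, so e_A = 50 + (1/3)e_B.
Likewise for Belmark: e_B = 84.5 + 0.5e_A.
Plugging e_B into Arden's best response: e_A = 50 + (1/3)(84.5 + 0.5e_A) ⇒ (5/6)e_A = 469/6, so e_A = 93.8.
Then e_B = 84.5 + 0.5·93.8 = 131.4.

93.8, 131.4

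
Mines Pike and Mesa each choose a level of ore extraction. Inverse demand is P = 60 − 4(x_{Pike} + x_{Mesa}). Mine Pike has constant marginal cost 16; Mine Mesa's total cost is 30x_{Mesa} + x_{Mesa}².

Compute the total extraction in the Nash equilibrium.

Mine Pike's profit: π = x_{Pike}(60 − 4(x_{Pike} + x_{Mesa})) − 16x_{Pike}.
∂π/∂x_{Pike} = 44 − 8x_{Pike} − 4x_{Mesa} = 0, so x_{Pike} = 5.5 − 0.5x_{Mesa}.
For Mesa: ∂π/∂x_{Mesa} = 30 − 10x_{Mesa} − 4x_{Pike} = 0 ⇒ x_{Mesa} = 3 − 0.4x_{Pike}.
Substituting the second reaction function into the first: x_{Pike} = 5.5 − 0.5(3 − 0.4x_{Pike}), which gives 0.8x_{Pike} = 4 ⇒ x_{Pike} = 5.
Then x_{Mesa} = 3 − 0.4·5 = 1.
Total extraction: 5 + 1 = 6.

6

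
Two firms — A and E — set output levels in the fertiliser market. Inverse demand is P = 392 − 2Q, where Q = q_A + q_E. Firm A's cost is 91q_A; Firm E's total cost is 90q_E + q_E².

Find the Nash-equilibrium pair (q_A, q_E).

Firm A's profit: π = q_A(392 − 2(q_A + q_E)) − 91q_A.
∂π/∂q_A = 301 − 4q_A − 2q_E = 0, so q_A = 75.25 − 0.5q_E.
For E: ∂π/∂q_E = 302 − 6q_E − 2q_A = 0 ⇒ q_E = 151/3 − (1/3)q_A.
Plugging q_E into A's best response: q_A = 75.25 − 0.5(151/3 − (1/3)q_A) ⇒ (5/6)q_A = 601/12, so q_A = 60.1.
Then q_E = 151/3 − (1/3)·60.1 = 30.3.

60.1, 30.3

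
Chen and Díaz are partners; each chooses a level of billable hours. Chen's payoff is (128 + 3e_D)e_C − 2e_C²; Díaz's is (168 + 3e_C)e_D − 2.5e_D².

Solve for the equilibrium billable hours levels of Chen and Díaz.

104, 96

Expanding Chen's payoff: 128e_C + 3e_De_C − 2e_C².
∂π/∂e_C = 128 + 3e_D − 4e_C = 0, so e_C = 32 + 0.75e_D.
Likewise for Díaz: e_D = 33.6 + 0.6e_C.
Plugging e_D into Chen's best response: e_C = 32 + 0.75(33.6 + 0.6e_C) ⇒ 0.55e_C = 57.2, so e_C = 104.
Then e_D = 33.6 + 0.6·104 = 96.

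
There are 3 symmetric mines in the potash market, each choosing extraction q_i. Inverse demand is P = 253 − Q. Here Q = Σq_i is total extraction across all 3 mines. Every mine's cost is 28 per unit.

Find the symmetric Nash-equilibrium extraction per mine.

A representative mine's profit is π_i = q_i(253 − Q) − 28q_i, with Q = q_i + Σ_{j≠i} q_j.
First-order condition: 225 − 2q_i − Σ_{j≠i} q_j = 0.
Imposing symmetry (q_j = q for all j) turns Σ_{j≠i} q_j into 2q, so 225 = 4q and q = 56.25.

56.25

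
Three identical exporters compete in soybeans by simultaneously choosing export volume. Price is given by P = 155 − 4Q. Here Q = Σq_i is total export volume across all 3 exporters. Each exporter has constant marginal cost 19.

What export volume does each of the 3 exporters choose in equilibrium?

A representative exporter's profit is π_i = q_i(155 − 4Q) − 19q_i, with Q = q_i + Σ_{j≠i} q_j.
First-order condition: 136 − 8q_i − 4Σ_{j≠i} q_j = 0.
Imposing symmetry (q_j = q for all j) turns Σ_{j≠i} q_j into 2q, so 136 = 16q and q = 8.5.

8.5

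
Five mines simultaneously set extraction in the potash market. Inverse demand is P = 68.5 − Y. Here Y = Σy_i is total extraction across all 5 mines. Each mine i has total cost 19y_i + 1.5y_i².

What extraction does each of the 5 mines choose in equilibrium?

A representative mine's profit is π_i = y_i(68.5 − Y) − 19y_i − 1.5y_i², with Y = y_i + Σ_{j≠i} y_j.
First-order condition: 49.5 − 5y_i − Σ_{j≠i} y_j = 0.
In a symmetric equilibrium every mine chooses the same y, so Σ_{j≠i} y_j = 4y. The condition becomes 49.5 − 9y = 0, giving y = 49.5/9 = 5.5.

5.5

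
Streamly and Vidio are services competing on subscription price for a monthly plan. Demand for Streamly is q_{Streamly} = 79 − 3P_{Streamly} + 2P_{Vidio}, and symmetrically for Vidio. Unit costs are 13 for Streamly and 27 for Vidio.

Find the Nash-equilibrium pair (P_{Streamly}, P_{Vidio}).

Streamly's profit: π = (P_{Streamly} − 13)(79 − 3P_{Streamly} + 2P_{Vidio}).
∂π/∂P_{Streamly} = 118 − 6P_{Streamly} + 2P_{Vidio} = 0 ⇒ P_{Streamly} = 59/3 + (1/3)P_{Vidio}.
Similarly P_{Vidio} = 80/3 + (1/3)P_{Streamly}.
Plugging P_{Vidio} into Streamly's best response: P_{Streamly} = 59/3 + (1/3)(80/3 + (1/3)P_{Streamly}) ⇒ (8/9)P_{Streamly} = 257/9, so P_{Streamly} = 32.125.
Then P_{Vidio} = 80/3 + (1/3)·32.125 = 37.375.

32.125, 37.375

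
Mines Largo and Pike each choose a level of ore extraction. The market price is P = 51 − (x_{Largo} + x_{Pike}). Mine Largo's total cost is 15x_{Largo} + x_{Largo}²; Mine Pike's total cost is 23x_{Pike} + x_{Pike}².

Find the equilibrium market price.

Mine Largo's profit: π = x_{Largo}(51 − (x_{Largo} + x_{Pike})) − 15x_{Largo} − x_{Largo}².
∂π/∂x_{Largo} = 36 − 4x_{Largo} − x_{Pike} = 0, so x_{Largo} = 9 − 0.25x_{Pike}.
By the same steps for Pike: x_{Pike} = 7 − 0.25x_{Largo}.
Plugging x_{Pike} into Largo's best response: x_{Largo} = 9 − 0.25(7 − 0.25x_{Largo}) ⇒ 0.9375x_{Largo} = 7.25, so x_{Largo} = 116/15.
Then x_{Pike} = 7 − 0.25·(116/15) = 76/15.
Equilibrium price: P = 51 − 12.8 = 38.2.

38.2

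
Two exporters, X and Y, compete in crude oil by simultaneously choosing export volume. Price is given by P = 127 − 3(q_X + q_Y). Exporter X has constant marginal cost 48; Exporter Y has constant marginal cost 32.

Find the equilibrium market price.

69

Exporter X's profit: π = q_X(127 − 3(q_X + q_Y)) − 48q_X.
∂π/∂q_X = 79 − 6q_X − 3q_Y = 0, so q_X = 79/6 − 0.5q_Y.
By the same steps for Y: q_Y = 95/6 − 0.5q_X.
Solving the two reaction functions simultaneously: (1 − (−0.5)(−0.5))q_X = 79/6 − 0.5·(95/6), so 0.75q_X = 5.25 and q_X = 7.
Then q_Y = 95/6 − 0.5·7 = 37/3.
Equilibrium price: P = 127 − 3·(58/3) = 69.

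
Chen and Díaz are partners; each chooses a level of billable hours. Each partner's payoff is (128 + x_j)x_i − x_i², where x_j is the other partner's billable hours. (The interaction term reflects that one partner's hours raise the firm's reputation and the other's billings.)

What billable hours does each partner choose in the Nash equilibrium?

Chen's payoff is (128 + x_D)x_C − x_C².
∂π/∂x_C = 128 + x_D − 2x_C = 0, so x_C = 64 + 0.5x_D.
Setting x_C = x_D in the reaction function: x_C = 64 + 0.5x_C, so x_C = 64 / 0.5 = 128.

128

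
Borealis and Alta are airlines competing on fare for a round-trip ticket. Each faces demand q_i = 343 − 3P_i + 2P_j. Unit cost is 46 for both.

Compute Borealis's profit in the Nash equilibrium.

16539.1875

Borealis's profit: π = (P_{Borealis} − 46)(343 − 3P_{Borealis} + 2P_{Alta}).
∂π/∂P_{Borealis} = 481 − 6P_{Borealis} + 2P_{Alta} = 0 ⇒ P_{Borealis} = 481/6 + (1/3)P_{Alta}.
By symmetry P_{Alta} = P_{Borealis}; substituting into the reaction function, (2/3)P_{Borealis} = 481/6 and P_{Borealis} = 120.25.
q_{Borealis} = 343 − 3·120.25 + 2·120.25 = 222.75.
Profit = (120.25 − 46)·222.75 = 16539.1875.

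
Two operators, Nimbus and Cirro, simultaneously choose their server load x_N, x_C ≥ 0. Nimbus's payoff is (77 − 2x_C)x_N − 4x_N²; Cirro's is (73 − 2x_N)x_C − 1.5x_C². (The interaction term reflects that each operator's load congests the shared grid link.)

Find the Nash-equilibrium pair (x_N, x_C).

4.25, 21.5

Expanding Nimbus's payoff: 77x_N − 2x_Cx_N − 4x_N².
∂π/∂x_N = 77 − 2x_C − 8x_N = 0, so x_N = 9.625 − 0.25x_C.
Likewise for Cirro: x_C = 73/3 − (2/3)x_N.
Substituting the second reaction function into the first: x_N = 9.625 − 0.25(73/3 − (2/3)x_N), which gives (5/6)x_N = 85/24 ⇒ x_N = 4.25.
Then x_C = 73/3 − (2/3)·4.25 = 21.5.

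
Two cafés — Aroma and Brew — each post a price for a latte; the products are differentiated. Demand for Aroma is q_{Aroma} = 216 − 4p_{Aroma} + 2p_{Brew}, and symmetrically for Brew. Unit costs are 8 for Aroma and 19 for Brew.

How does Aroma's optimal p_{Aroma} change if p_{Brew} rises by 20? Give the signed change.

Aroma's profit: π = (p_{Aroma} − 8)(216 − 4p_{Aroma} + 2p_{Brew}).
∂π/∂p_{Aroma} = 248 − 8p_{Aroma} + 2p_{Brew} = 0 ⇒ p_{Aroma} = 31 + 0.25p_{Brew}.
The reaction-function slope is 0.25, so a 20-unit rise in p_{Brew} moves p_{Aroma} by 0.25 × 20 = 5. Aroma's best response rises — the actions are strategic complements.

5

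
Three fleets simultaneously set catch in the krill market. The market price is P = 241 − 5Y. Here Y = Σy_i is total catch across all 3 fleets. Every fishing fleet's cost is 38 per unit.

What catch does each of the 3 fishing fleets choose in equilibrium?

A representative fishing fleet's profit is π_i = y_i(241 − 5Y) − 38y_i, with Y = y_i + Σ_{j≠i} y_j.
First-order condition: 203 − 10y_i − 5Σ_{j≠i} y_j = 0.
With identical fishing fleets, set every y_j = y: then 203 − 10y − 10y = 0, i.e. y = 203/20 = 10.15.

10.15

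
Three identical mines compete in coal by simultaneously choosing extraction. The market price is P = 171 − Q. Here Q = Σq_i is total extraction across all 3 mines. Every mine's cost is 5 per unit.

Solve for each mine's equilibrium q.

A representative mine's profit is π_i = q_i(171 − Q) − 5q_i, with Q = q_i + Σ_{j≠i} q_j.
First-order condition: 166 − 2q_i − Σ_{j≠i} q_j = 0.
In a symmetric equilibrium every mine chooses the same q, so Σ_{j≠i} q_j = 2q. The condition becomes 166 − 4q = 0, giving q = 166/4 = 41.5.

41.5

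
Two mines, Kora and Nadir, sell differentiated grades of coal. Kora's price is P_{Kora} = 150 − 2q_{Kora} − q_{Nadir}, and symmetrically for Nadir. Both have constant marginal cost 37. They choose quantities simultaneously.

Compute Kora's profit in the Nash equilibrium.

Mine Kora's profit: π = q_{Kora}(150 − 2q_{Kora} − q_{Nadir}) − 37q_{Kora}.
∂π/∂q_{Kora} = 113 − 4q_{Kora} − q_{Nadir} = 0 ⇒ q_{Kora} = 28.25 − 0.25q_{Nadir}.
Setting q_{Kora} = q_{Nadir} in the reaction function: q_{Kora} = 28.25 − 0.25q_{Kora}, so q_{Kora} = 28.25 / 1.25 = 22.6.
P_{Kora} = 150 − 2·22.6 − 22.6 = 82.2.
Profit = (82.2 − 37)·22.6 = 1021.52.

1021.52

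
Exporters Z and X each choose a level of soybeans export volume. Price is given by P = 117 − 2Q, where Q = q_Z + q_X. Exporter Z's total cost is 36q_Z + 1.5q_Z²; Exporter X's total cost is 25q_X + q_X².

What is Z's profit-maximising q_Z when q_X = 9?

Exporter Z's profit: π = q_Z(117 − 2(q_Z + q_X)) − 36q_Z − 1.5q_Z².
∂π/∂q_Z = 81 − 7q_Z − 2q_X = 0, so q_Z = 81/7 − (2/7)q_X.
At q_X = 9: q_Z = 81/7 − (2/7)·9 = 9.

9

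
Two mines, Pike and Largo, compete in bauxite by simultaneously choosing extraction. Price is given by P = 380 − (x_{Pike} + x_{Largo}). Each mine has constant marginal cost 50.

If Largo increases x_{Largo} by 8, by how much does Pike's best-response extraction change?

-4

Mine Pike's profit: π = x_{Pike}(380 − (x_{Pike} + x_{Largo})) − 50x_{Pike}.
∂π/∂x_{Pike} = 330 − 2x_{Pike} − x_{Largo} = 0, so x_{Pike} = 165 − 0.5x_{Largo}.
The reaction-function slope is −0.5, so an 8-unit rise in x_{Largo} moves x_{Pike} by −0.5 × 8 = −4. Pike's best response falls — the actions are strategic substitutes.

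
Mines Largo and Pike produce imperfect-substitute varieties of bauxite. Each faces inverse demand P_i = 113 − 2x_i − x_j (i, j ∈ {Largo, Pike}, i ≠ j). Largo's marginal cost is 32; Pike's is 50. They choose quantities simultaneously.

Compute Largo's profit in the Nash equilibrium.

Mine Largo's profit: π = x_{Largo}(113 − 2x_{Largo} − x_{Pike}) − 32x_{Largo}.
∂π/∂x_{Largo} = 81 − 4x_{Largo} − x_{Pike} = 0 ⇒ x_{Largo} = 20.25 − 0.25x_{Pike}.
Similarly x_{Pike} = 15.75 − 0.25x_{Largo}.
Solving the two reaction functions simultaneously: (1 − (−0.25)(−0.25))x_{Largo} = 20.25 − 0.25·15.75, so 0.9375x_{Largo} = 16.3125 and x_{Largo} = 17.4.
Then x_{Pike} = 15.75 − 0.25·17.4 = 11.4.
P_{Largo} = 113 − 2·17.4 − 11.4 = 66.8.
Profit = (66.8 − 32)·17.4 = 605.52.

605.52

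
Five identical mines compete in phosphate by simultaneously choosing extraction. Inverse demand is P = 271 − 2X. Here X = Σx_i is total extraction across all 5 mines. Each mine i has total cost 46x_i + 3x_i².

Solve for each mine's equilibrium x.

12.5

A representative mine's profit is π_i = x_i(271 − 2X) − 46x_i − 3x_i², with X = x_i + Σ_{j≠i} x_j.
First-order condition: 225 − 10x_i − 2Σ_{j≠i} x_j = 0.
Imposing symmetry (x_j = x for all j) turns Σ_{j≠i} x_j into 4x, so 225 = 18x and x = 12.5.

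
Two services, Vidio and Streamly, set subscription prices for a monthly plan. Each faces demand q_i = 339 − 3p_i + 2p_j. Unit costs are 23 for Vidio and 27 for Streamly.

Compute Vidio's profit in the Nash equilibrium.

19080.1875

Vidio's profit: π = (p_{Vidio} − 23)(339 − 3p_{Vidio} + 2p_{Streamly}).
∂π/∂p_{Vidio} = 408 − 6p_{Vidio} + 2p_{Streamly} = 0 ⇒ p_{Vidio} = 68 + (1/3)p_{Streamly}.
Similarly p_{Streamly} = 70 + (1/3)p_{Vidio}.
Plugging p_{Streamly} into Vidio's best response: p_{Vidio} = 68 + (1/3)(70 + (1/3)p_{Vidio}) ⇒ (8/9)p_{Vidio} = 274/3, so p_{Vidio} = 102.75.
Then p_{Streamly} = 70 + (1/3)·102.75 = 104.25.
q_{Vidio} = 339 − 3·102.75 + 2·104.25 = 239.25.
Profit = (102.75 − 23)·239.25 = 19080.1875.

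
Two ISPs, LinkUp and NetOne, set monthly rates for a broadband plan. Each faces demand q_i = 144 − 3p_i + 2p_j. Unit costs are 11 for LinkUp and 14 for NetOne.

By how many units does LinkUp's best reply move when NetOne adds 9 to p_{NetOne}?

LinkUp's profit: π = (p_{LinkUp} − 11)(144 − 3p_{LinkUp} + 2p_{NetOne}).
∂π/∂p_{LinkUp} = 177 − 6p_{LinkUp} + 2p_{NetOne} = 0 ⇒ p_{LinkUp} = 29.5 + (1/3)p_{NetOne}.
The reaction-function slope is 1/3, so a 9-unit rise in p_{NetOne} moves p_{LinkUp} by 1/3 × 9 = 3. LinkUp's best response rises — the actions are strategic complements.

3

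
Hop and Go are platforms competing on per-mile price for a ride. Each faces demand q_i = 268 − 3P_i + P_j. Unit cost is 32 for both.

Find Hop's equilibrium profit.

4993.92

Hop's profit: π = (P_{Hop} − 32)(268 − 3P_{Hop} + P_{Go}).
∂π/∂P_{Hop} = 364 − 6P_{Hop} + P_{Go} = 0 ⇒ P_{Hop} = 182/3 + (1/6)P_{Go}.
Setting P_{Hop} = P_{Go} in the reaction function: P_{Hop} = 182/3 + (1/6)P_{Hop}, so P_{Hop} = (182/3) / (5/6) = 72.8.
q_{Hop} = 268 − 3·72.8 + 72.8 = 122.4.
Profit = (72.8 − 32)·122.4 = 4993.92.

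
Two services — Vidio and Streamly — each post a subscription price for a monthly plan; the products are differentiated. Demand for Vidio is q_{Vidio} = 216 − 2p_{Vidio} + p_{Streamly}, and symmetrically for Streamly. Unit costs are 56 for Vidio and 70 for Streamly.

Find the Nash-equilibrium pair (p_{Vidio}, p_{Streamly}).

111.2, 116.8

Vidio's profit: π = (p_{Vidio} − 56)(216 − 2p_{Vidio} + p_{Streamly}).
∂π/∂p_{Vidio} = 328 − 4p_{Vidio} + p_{Streamly} = 0 ⇒ p_{Vidio} = 82 + 0.25p_{Streamly}.
Similarly p_{Streamly} = 89 + 0.25p_{Vidio}.
Solving the two reaction functions simultaneously: (1 − (0.25)(0.25))p_{Vidio} = 82 + 0.25·89, so 0.9375p_{Vidio} = 104.25 and p_{Vidio} = 111.2.
Then p_{Streamly} = 89 + 0.25·111.2 = 116.8.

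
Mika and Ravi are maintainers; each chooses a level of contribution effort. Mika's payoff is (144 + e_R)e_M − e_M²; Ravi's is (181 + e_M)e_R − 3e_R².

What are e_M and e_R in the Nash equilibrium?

95, 46

Expanding Mika's payoff: 144e_M + e_Re_M − e_M².
∂π/∂e_M = 144 + e_R − 2e_M = 0, so e_M = 72 + 0.5e_R.
Likewise for Ravi: e_R = 181/6 + (1/6)e_M.
Plugging e_R into Mika's best response: e_M = 72 + 0.5(181/6 + (1/6)e_M) ⇒ (11/12)e_M = 1045/12, so e_M = 95.
Then e_R = 181/6 + (1/6)·95 = 46.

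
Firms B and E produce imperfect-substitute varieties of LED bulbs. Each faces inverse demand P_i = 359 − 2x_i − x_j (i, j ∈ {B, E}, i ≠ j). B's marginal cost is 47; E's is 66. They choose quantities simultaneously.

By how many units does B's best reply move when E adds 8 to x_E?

Firm B's profit: π = x_B(359 − 2x_B − x_E) − 47x_B.
∂π/∂x_B = 312 − 4x_B − x_E = 0 ⇒ x_B = 78 − 0.25x_E.
The reaction-function slope is −0.25, so an 8-unit rise in x_E moves x_B by −0.25 × 8 = −2. B's best response falls — the actions are strategic substitutes.

-2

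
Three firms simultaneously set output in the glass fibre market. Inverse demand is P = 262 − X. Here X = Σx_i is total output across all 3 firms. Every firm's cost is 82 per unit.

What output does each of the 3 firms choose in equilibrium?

45

A representative firm's profit is π_i = x_i(262 − X) − 82x_i, with X = x_i + Σ_{j≠i} x_j.
First-order condition: 180 − 2x_i − Σ_{j≠i} x_j = 0.
Imposing symmetry (x_j = x for all j) turns Σ_{j≠i} x_j into 2x, so 180 = 4x and x = 45.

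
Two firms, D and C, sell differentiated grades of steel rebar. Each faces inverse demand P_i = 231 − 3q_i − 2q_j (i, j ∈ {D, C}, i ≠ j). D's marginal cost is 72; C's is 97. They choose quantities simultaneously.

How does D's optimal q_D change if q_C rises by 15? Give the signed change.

Firm D's profit: π = q_D(231 − 3q_D − 2q_C) − 72q_D.
∂π/∂q_D = 159 − 6q_D − 2q_C = 0 ⇒ q_D = 26.5 − (1/3)q_C.
The reaction-function slope is −1/3, so a 15-unit rise in q_C moves q_D by −1/3 × 15 = −5. D's best response falls — the actions are strategic substitutes.

-5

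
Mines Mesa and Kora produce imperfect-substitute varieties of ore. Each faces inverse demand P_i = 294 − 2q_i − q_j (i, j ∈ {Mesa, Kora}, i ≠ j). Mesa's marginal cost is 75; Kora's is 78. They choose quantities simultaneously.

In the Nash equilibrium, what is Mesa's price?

Mine Mesa's profit: π = q_{Mesa}(294 − 2q_{Mesa} − q_{Kora}) − 75q_{Mesa}.
∂π/∂q_{Mesa} = 219 − 4q_{Mesa} − q_{Kora} = 0 ⇒ q_{Mesa} = 54.75 − 0.25q_{Kora}.
Similarly q_{Kora} = 54 − 0.25q_{Mesa}.
Plugging q_{Kora} into Mesa's best response: q_{Mesa} = 54.75 − 0.25(54 − 0.25q_{Mesa}) ⇒ 0.9375q_{Mesa} = 41.25, so q_{Mesa} = 44.
Then q_{Kora} = 54 − 0.25·44 = 43.
P_{Mesa} = 294 − 2·44 − 43 = 163.

163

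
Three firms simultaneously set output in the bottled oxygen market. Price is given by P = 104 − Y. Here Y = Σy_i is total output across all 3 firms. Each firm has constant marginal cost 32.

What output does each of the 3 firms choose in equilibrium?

A representative firm's profit is π_i = y_i(104 − Y) − 32y_i, with Y = y_i + Σ_{j≠i} y_j.
First-order condition: 72 − 2y_i − Σ_{j≠i} y_j = 0.
Imposing symmetry (y_j = y for all j) turns Σ_{j≠i} y_j into 2y, so 72 = 4y and y = 18.

18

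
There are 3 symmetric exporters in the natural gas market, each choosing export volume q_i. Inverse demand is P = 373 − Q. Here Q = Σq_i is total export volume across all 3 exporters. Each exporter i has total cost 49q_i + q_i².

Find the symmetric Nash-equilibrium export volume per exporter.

A representative exporter's profit is π_i = q_i(373 − Q) − 49q_i − q_i², with Q = q_i + Σ_{j≠i} q_j.
First-order condition: 324 − 4q_i − Σ_{j≠i} q_j = 0.
In a symmetric equilibrium every exporter chooses the same q, so Σ_{j≠i} q_j = 2q. The condition becomes 324 − 6q = 0, giving q = 324/6 = 54.

54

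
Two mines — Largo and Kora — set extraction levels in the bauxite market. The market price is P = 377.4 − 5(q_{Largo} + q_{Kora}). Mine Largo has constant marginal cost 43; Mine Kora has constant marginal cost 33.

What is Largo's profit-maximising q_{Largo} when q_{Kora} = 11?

Mine Largo's profit: π = q_{Largo}(377.4 − 5(q_{Largo} + q_{Kora})) − 43q_{Largo}.
∂π/∂q_{Largo} = 334.4 − 10q_{Largo} − 5q_{Kora} = 0, so q_{Largo} = 33.44 − 0.5q_{Kora}.
At q_{Kora} = 11: q_{Largo} = 33.44 − 0.5·11 = 27.94.

27.94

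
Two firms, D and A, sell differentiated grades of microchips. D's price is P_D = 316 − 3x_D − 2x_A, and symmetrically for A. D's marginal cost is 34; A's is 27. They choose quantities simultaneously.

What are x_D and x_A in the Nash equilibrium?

Firm D's profit: π = x_D(316 − 3x_D − 2x_A) − 34x_D.
∂π/∂x_D = 282 − 6x_D − 2x_A = 0 ⇒ x_D = 47 − (1/3)x_A.
Similarly x_A = 289/6 − (1/3)x_D.
Substituting the second reaction function into the first: x_D = 47 − (1/3)(289/6 − (1/3)x_D), which gives (8/9)x_D = 557/18 ⇒ x_D = 34.8125.
Then x_A = 289/6 − (1/3)·34.8125 = 36.5625.

34.8125, 36.5625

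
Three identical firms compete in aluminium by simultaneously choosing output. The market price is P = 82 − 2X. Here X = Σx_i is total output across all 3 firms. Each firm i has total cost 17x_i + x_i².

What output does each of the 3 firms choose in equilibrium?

6.5

A representative firm's profit is π_i = x_i(82 − 2X) − 17x_i − x_i², with X = x_i + Σ_{j≠i} x_j.
First-order condition: 65 − 6x_i − 2Σ_{j≠i} x_j = 0.
Imposing symmetry (x_j = x for all j) turns Σ_{j≠i} x_j into 2x, so 65 = 10x and x = 6.5.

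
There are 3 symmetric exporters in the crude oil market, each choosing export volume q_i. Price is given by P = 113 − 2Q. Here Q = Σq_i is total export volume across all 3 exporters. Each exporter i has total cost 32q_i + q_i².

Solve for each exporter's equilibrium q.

8.1

A representative exporter's profit is π_i = q_i(113 − 2Q) − 32q_i − q_i², with Q = q_i + Σ_{j≠i} q_j.
First-order condition: 81 − 6q_i − 2Σ_{j≠i} q_j = 0.
Imposing symmetry (q_j = q for all j) turns Σ_{j≠i} q_j into 2q, so 81 = 10q and q = 8.1.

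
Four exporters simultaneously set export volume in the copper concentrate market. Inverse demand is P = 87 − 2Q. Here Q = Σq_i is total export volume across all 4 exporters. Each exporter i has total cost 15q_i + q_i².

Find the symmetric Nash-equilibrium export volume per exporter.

6

A representative exporter's profit is π_i = q_i(87 − 2Q) − 15q_i − q_i², with Q = q_i + Σ_{j≠i} q_j.
First-order condition: 72 − 6q_i − 2Σ_{j≠i} q_j = 0.
Imposing symmetry (q_j = q for all j) turns Σ_{j≠i} q_j into 3q, so 72 = 12q and q = 6.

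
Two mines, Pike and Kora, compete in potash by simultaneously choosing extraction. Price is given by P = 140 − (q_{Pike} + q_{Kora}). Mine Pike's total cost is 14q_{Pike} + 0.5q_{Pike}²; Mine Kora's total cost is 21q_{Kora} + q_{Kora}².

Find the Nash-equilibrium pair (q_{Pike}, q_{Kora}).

35, 21

Mine Pike's profit: π = q_{Pike}(140 − (q_{Pike} + q_{Kora})) − 14q_{Pike} − 0.5q_{Pike}².
∂π/∂q_{Pike} = 126 − 3q_{Pike} − q_{Kora} = 0, so q_{Pike} = 42 − (1/3)q_{Kora}.
For Kora: ∂π/∂q_{Kora} = 119 − 4q_{Kora} − q_{Pike} = 0 ⇒ q_{Kora} = 29.75 − 0.25q_{Pike}.
Substituting the second reaction function into the first: q_{Pike} = 42 − (1/3)(29.75 − 0.25q_{Pike}), which gives (11/12)q_{Pike} = 385/12 ⇒ q_{Pike} = 35.
Then q_{Kora} = 29.75 − 0.25·35 = 21.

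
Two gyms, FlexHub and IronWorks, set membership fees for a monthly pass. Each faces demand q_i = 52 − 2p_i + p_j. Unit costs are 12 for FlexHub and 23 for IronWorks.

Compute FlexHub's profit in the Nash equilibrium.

FlexHub's profit: π = (p_{FlexHub} − 12)(52 − 2p_{FlexHub} + p_{IronWorks}).
∂π/∂p_{FlexHub} = 76 − 4p_{FlexHub} + p_{IronWorks} = 0 ⇒ p_{FlexHub} = 19 + 0.25p_{IronWorks}.
Similarly p_{IronWorks} = 24.5 + 0.25p_{FlexHub}.
Solving the two reaction functions simultaneously: (1 − (0.25)(0.25))p_{FlexHub} = 19 + 0.25·24.5, so 0.9375p_{FlexHub} = 25.125 and p_{FlexHub} = 26.8.
Then p_{IronWorks} = 24.5 + 0.25·26.8 = 31.2.
q_{FlexHub} = 52 − 2·26.8 + 31.2 = 29.6.
Profit = (26.8 − 12)·29.6 = 438.08.

438.08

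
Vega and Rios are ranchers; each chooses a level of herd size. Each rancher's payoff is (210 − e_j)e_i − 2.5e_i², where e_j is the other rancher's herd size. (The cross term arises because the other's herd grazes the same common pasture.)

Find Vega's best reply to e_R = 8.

40.4

Vega's payoff is (210 − e_R)e_V − 2.5e_V².
∂π/∂e_V = 210 − e_R − 5e_V = 0, so e_V = 42 − 0.2e_R.
At e_R = 8: e_V = 42 − 0.2·8 = 40.4.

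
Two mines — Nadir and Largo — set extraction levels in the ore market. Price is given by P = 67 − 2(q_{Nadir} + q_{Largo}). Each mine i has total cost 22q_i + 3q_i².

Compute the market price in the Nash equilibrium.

Mine Nadir's profit: π = q_{Nadir}(67 − 2(q_{Nadir} + q_{Largo})) − 22q_{Nadir} − 3q_{Nadir}².
∂π/∂q_{Nadir} = 45 − 10q_{Nadir} − 2q_{Largo} = 0, so q_{Nadir} = 4.5 − 0.2q_{Largo}.
By symmetry q_{Largo} = q_{Nadir}; substituting into the reaction function, 1.2q_{Nadir} = 4.5 and q_{Nadir} = 3.75.
Equilibrium price: P = 67 − 2·7.5 = 52.

52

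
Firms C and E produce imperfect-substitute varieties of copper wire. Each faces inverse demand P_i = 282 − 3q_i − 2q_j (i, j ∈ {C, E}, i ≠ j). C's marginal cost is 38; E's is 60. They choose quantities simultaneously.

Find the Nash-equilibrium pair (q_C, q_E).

31.875, 26.375

Firm C's profit: π = q_C(282 − 3q_C − 2q_E) − 38q_C.
∂π/∂q_C = 244 − 6q_C − 2q_E = 0 ⇒ q_C = 122/3 − (1/3)q_E.
Similarly q_E = 37 − (1/3)q_C.
Solving the two reaction functions simultaneously: (1 − (−1/3)(−1/3))q_C = 122/3 − (1/3)·37, so (8/9)q_C = 85/3 and q_C = 31.875.
Then q_E = 37 − (1/3)·31.875 = 26.375.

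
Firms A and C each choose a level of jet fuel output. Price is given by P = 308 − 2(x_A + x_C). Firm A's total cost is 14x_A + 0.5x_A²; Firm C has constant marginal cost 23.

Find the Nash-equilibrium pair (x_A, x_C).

37.875, 52.3125

Firm A's profit: π = x_A(308 − 2(x_A + x_C)) − 14x_A − 0.5x_A².
∂π/∂x_A = 294 − 5x_A − 2x_C = 0, so x_A = 58.8 − 0.4x_C.
For C: ∂π/∂x_C = 285 − 4x_C − 2x_A = 0 ⇒ x_C = 71.25 − 0.5x_A.
Substituting the second reaction function into the first: x_A = 58.8 − 0.4(71.25 − 0.5x_A), which gives 0.8x_A = 30.3 ⇒ x_A = 37.875.
Then x_C = 71.25 − 0.5·37.875 = 52.3125.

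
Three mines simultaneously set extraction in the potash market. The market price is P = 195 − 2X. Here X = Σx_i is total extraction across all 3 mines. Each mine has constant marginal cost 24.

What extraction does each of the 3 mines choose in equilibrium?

21.375

A representative mine's profit is π_i = x_i(195 − 2X) − 24x_i, with X = x_i + Σ_{j≠i} x_j.
First-order condition: 171 − 4x_i − 2Σ_{j≠i} x_j = 0.
In a symmetric equilibrium every mine chooses the same x, so Σ_{j≠i} x_j = 2x. The condition becomes 171 − 8x = 0, giving x = 171/8 = 21.375.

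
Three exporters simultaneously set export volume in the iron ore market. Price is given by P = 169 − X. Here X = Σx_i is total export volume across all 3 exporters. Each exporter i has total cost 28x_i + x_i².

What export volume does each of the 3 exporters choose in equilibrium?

A representative exporter's profit is π_i = x_i(169 − X) − 28x_i − x_i², with X = x_i + Σ_{j≠i} x_j.
First-order condition: 141 − 4x_i − Σ_{j≠i} x_j = 0.
In a symmetric equilibrium every exporter chooses the same x, so Σ_{j≠i} x_j = 2x. The condition becomes 141 − 6x = 0, giving x = 141/6 = 23.5.

23.5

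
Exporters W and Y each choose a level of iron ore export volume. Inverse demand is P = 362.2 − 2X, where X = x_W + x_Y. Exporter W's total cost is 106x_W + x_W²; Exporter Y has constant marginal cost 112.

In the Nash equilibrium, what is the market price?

210.88

Exporter W's profit: π = x_W(362.2 − 2(x_W + x_Y)) − 106x_W − x_W².
∂π/∂x_W = 256.2 − 6x_W − 2x_Y = 0, so x_W = 42.7 − (1/3)x_Y.
For Y: ∂π/∂x_Y = 250.2 − 4x_Y − 2x_W = 0 ⇒ x_Y = 62.55 − 0.5x_W.
Substituting the second reaction function into the first: x_W = 42.7 − (1/3)(62.55 − 0.5x_W), which gives (5/6)x_W = 21.85 ⇒ x_W = 26.22.
Then x_Y = 62.55 − 0.5·26.22 = 49.44.
Equilibrium price: P = 362.2 − 2·75.66 = 210.88.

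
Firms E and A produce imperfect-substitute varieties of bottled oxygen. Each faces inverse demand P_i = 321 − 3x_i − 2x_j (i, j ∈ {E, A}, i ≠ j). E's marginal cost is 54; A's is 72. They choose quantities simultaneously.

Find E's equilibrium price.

Firm E's profit: π = x_E(321 − 3x_E − 2x_A) − 54x_E.
∂π/∂x_E = 267 − 6x_E − 2x_A = 0 ⇒ x_E = 44.5 − (1/3)x_A.
Similarly x_A = 41.5 − (1/3)x_E.
Plugging x_A into E's best response: x_E = 44.5 − (1/3)(41.5 − (1/3)x_E) ⇒ (8/9)x_E = 92/3, so x_E = 34.5.
Then x_A = 41.5 − (1/3)·34.5 = 30.
P_E = 321 − 3·34.5 − 2·30 = 157.5.

157.5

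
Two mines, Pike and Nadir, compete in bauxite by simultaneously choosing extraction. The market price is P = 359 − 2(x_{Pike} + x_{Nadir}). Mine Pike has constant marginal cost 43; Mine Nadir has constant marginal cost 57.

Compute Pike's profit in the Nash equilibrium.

Mine Pike's profit: π = x_{Pike}(359 − 2(x_{Pike} + x_{Nadir})) − 43x_{Pike}.
∂π/∂x_{Pike} = 316 − 4x_{Pike} − 2x_{Nadir} = 0, so x_{Pike} = 79 − 0.5x_{Nadir}.
By the same steps for Nadir: x_{Nadir} = 75.5 − 0.5x_{Pike}.
Plugging x_{Nadir} into Pike's best response: x_{Pike} = 79 − 0.5(75.5 − 0.5x_{Pike}) ⇒ 0.75x_{Pike} = 41.25, so x_{Pike} = 55.
Then x_{Nadir} = 75.5 − 0.5·55 = 48.
Price P = 359 − 2·103 = 153.
Pike's profit: (153 − 43)·55 = 6050.

6050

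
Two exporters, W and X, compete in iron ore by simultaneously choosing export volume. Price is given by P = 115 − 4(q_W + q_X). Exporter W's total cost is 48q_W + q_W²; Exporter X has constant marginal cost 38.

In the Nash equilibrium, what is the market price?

69.375

Exporter W's profit: π = q_W(115 − 4(q_W + q_X)) − 48q_W − q_W².
∂π/∂q_W = 67 − 10q_W − 4q_X = 0, so q_W = 6.7 − 0.4q_X.
For X: ∂π/∂q_X = 77 − 8q_X − 4q_W = 0 ⇒ q_X = 9.625 − 0.5q_W.
Solving the two reaction functions simultaneously: (1 − (−0.4)(−0.5))q_W = 6.7 − 0.4·9.625, so 0.8q_W = 2.85 and q_W = 3.5625.
Then q_X = 9.625 − 0.5·3.5625 = 251/32.
Equilibrium price: P = 115 − 4·(365/32) = 69.375.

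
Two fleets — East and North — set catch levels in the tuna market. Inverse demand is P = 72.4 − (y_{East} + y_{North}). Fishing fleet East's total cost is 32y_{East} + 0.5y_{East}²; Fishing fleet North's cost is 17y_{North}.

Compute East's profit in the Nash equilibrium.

38.7096

Fishing fleet East's profit: π = y_{East}(72.4 − (y_{East} + y_{North})) − 32y_{East} − 0.5y_{East}².
∂π/∂y_{East} = 40.4 − 3y_{East} − y_{North} = 0, so y_{East} = 202/15 − (1/3)y_{North}.
For North: ∂π/∂y_{North} = 55.4 − 2y_{North} − y_{East} = 0 ⇒ y_{North} = 27.7 − 0.5y_{East}.
Plugging y_{North} into East's best response: y_{East} = 202/15 − (1/3)(27.7 − 0.5y_{East}) ⇒ (5/6)y_{East} = 127/30, so y_{East} = 5.08.
Then y_{North} = 27.7 − 0.5·5.08 = 25.16.
Price P = 72.4 − 30.24 = 42.16.
East's profit: (42.16 − 32)·5.08 − 0.5(5.08)² = 38.7096.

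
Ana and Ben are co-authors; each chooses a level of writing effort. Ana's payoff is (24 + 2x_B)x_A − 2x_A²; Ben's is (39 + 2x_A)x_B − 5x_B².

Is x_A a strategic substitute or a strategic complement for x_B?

strategic complements

Expanding Ana's payoff: 24x_A + 2x_Bx_A − 2x_A².
∂π/∂x_A = 24 + 2x_B − 4x_A = 0, so x_A = 6 + 0.5x_B.
The best-response slope dx_A/dx_B = 0.5 > 0: the reaction function is upward-sloping, so the choices are strategic complements.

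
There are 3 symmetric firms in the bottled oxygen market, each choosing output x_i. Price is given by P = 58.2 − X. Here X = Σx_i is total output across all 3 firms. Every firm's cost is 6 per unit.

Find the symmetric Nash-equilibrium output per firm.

13.05

A representative firm's profit is π_i = x_i(58.2 − X) − 6x_i, with X = x_i + Σ_{j≠i} x_j.
First-order condition: 52.2 − 2x_i − Σ_{j≠i} x_j = 0.
Imposing symmetry (x_j = x for all j) turns Σ_{j≠i} x_j into 2x, so 52.2 = 4x and x = 13.05.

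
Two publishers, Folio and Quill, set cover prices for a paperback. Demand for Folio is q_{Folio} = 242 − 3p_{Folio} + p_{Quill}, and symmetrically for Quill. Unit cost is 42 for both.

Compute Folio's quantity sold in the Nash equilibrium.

Folio's profit: π = (p_{Folio} − 42)(242 − 3p_{Folio} + p_{Quill}).
∂π/∂p_{Folio} = 368 − 6p_{Folio} + p_{Quill} = 0 ⇒ p_{Folio} = 184/3 + (1/6)p_{Quill}.
Setting p_{Folio} = p_{Quill} in the reaction function: p_{Folio} = 184/3 + (1/6)p_{Folio}, so p_{Folio} = (184/3) / (5/6) = 73.6.
q_{Folio} = 242 − 3·73.6 + 73.6 = 94.8.

94.8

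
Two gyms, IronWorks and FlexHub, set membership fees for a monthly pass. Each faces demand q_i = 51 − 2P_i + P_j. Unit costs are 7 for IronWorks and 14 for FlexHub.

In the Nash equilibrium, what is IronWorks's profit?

IronWorks's profit: π = (P_{IronWorks} − 7)(51 − 2P_{IronWorks} + P_{FlexHub}).
∂π/∂P_{IronWorks} = 65 − 4P_{IronWorks} + P_{FlexHub} = 0 ⇒ P_{IronWorks} = 16.25 + 0.25P_{FlexHub}.
Similarly P_{FlexHub} = 19.75 + 0.25P_{IronWorks}.
Plugging P_{FlexHub} into IronWorks's best response: P_{IronWorks} = 16.25 + 0.25(19.75 + 0.25P_{IronWorks}) ⇒ 0.9375P_{IronWorks} = 21.1875, so P_{IronWorks} = 22.6.
Then P_{FlexHub} = 19.75 + 0.25·22.6 = 25.4.
q_{IronWorks} = 51 − 2·22.6 + 25.4 = 31.2.
Profit = (22.6 − 7)·31.2 = 486.72.

486.72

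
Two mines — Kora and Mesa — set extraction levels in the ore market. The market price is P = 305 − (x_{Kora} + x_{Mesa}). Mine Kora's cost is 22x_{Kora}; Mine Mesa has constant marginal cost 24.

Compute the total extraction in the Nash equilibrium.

188

Mine Kora's profit: π = x_{Kora}(305 − (x_{Kora} + x_{Mesa})) − 22x_{Kora}.
∂π/∂x_{Kora} = 283 − 2x_{Kora} − x_{Mesa} = 0, so x_{Kora} = 141.5 − 0.5x_{Mesa}.
By the same steps for Mesa: x_{Mesa} = 140.5 − 0.5x_{Kora}.
Solving the two reaction functions simultaneously: (1 − (−0.5)(−0.5))x_{Kora} = 141.5 − 0.5·140.5, so 0.75x_{Kora} = 71.25 and x_{Kora} = 95.
Then x_{Mesa} = 140.5 − 0.5·95 = 93.
Total extraction: 95 + 93 = 188.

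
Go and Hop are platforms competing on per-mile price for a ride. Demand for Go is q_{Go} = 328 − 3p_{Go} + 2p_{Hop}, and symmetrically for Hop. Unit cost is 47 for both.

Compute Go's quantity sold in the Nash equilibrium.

210.75

Go's profit: π = (p_{Go} − 47)(328 − 3p_{Go} + 2p_{Hop}).
∂π/∂p_{Go} = 469 − 6p_{Go} + 2p_{Hop} = 0 ⇒ p_{Go} = 469/6 + (1/3)p_{Hop}.
The game is symmetric, so in equilibrium p_{Hop} = p_{Go}: the reaction function gives (2/3)p_{Go} = 469/6, hence p_{Go} = 117.25.
q_{Go} = 328 − 3·117.25 + 2·117.25 = 210.75.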